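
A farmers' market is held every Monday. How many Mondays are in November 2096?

November 1, 2096 is a Thursday.
That's 30 days from start to end, counting both.
30 = 7 × 4 + 2, so there are 4 full weeks plus 2 extra days.
Each full week contributes one Monday: 4 so far.
The 2 extra days are Thu, Fri — none qualify.
Total: 4 + 0 = 4.

4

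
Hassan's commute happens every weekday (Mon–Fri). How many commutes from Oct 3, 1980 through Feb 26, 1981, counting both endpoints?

Oct 3, 1980 is a Friday.
That's 147 days from start to end, counting both.
147 = 7 × 21, so the span is exactly 21 full weeks.
Each full week contributes 5 weekdays (Mon–Fri): 21 × 5 = 105.
Total: 105.

105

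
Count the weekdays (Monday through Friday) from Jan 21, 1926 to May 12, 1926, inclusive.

Jan 21, 1926 is a Thursday.
The range spans 112 days (inclusive of both endpoints).
112 = 7 × 16, so the span is exactly 16 full weeks.
Each full week contributes 5 weekdays (Mon–Fri): 16 × 5 = 80.
Total: 80.

80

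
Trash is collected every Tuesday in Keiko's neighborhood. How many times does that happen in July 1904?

4

Jul 1, 1904 is a Friday.
That's 31 days from start to end, counting both.
31 = 7 × 4 + 3, so there are 4 full weeks plus 3 extra days.
Each full week contributes one Tuesday: 4 so far.
The 3 extra days are Friday, Saturday, Sunday — none qualify.
Total: 4 + 0 = 4.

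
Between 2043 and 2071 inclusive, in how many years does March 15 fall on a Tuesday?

Day of week of March 15 in each year:
2043: Sun, 2044: Tue ✓, 2045: Wed, 2046: Thu, 2047: Fri, 2048: Sun, 2049: Mon, 2050: Tue ✓, 2051: Wed, 2052: Fri, 2053: Sat, 2054: Sun, 2055: Mon, 2056: Wed, 2057: Thu, 2058: Fri, 2059: Sat, 2060: Mon, 2061: Tue ✓, 2062: Wed, 2063: Thu, 2064: Sat, 2065: Sun, 2066: Mon, 2067: Tue ✓, 2068: Thu, 2069: Fri, 2070: Sat, 2071: Sun
Tuesdays: 2044, 2050, 2061, 2067.

4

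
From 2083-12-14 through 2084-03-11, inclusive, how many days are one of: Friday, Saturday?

2083-12-14 is a Tuesday.
The range spans 89 days (inclusive of both endpoints).
89 = 7 × 12 + 5, so there are 12 full weeks plus 5 extra days.
Each full week contributes 2 days from the set (Fri, Sat): 12 × 2 = 24.
The 5 extra days are Tue, Wed, Thu, Fri, Sat — 2 of them qualify.
Total: 24 + 2 = 26.

26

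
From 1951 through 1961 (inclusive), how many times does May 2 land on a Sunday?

Day of week of May 2 in each year:
1951: Wed, 1952: Fri, 1953: Sat, 1954: Sun ✓, 1955: Mon, 1956: Wed, 1957: Thu, 1958: Fri, 1959: Sat, 1960: Mon, 1961: Tue
Sundays: 1954.

1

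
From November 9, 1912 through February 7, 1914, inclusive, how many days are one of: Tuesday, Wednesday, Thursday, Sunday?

260

November 9, 1912 is a Saturday.
The range spans 456 days (inclusive of both endpoints).
456 = 7 × 65 + 1, so there are 65 full weeks plus 1 extra day.
Each full week contributes 4 days from the set (Tue, Wed, Thu, Sun): 65 × 4 = 260.
The 1 extra day is Saturday — none qualify.
Total: 260 + 0 = 260.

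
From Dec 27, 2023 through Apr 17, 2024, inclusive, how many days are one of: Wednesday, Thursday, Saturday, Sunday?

65

Dec 27, 2023 is a Wednesday.
The range spans 113 days (inclusive of both endpoints).
113 = 7 × 16 + 1, so there are 16 full weeks plus 1 extra day.
Each full week contributes 4 days from the set (Wed, Thu, Sat, Sun): 16 × 4 = 64.
The 1 extra day is Wednesday — 1 of them qualifies.
Total: 64 + 1 = 65.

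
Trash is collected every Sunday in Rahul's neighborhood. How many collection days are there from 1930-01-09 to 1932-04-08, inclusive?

117 Sundays

1930-01-09 is a Thursday.
From 1930-01-09 to 1932-04-08 is 821 days inclusive.
821 = 7 × 117 + 2, so there are 117 full weeks plus 2 extra days.
Each full week contributes one Sunday: 117 so far.
The 2 extra days are Thu, Fri — none qualify.
Total: 117 + 0 = 117.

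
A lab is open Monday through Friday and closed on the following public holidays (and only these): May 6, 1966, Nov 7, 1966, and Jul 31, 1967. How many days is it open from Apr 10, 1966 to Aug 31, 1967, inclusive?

Apr 10, 1966 is a Sunday.
From Apr 10, 1966 to Aug 31, 1967 is 509 days inclusive.
509 = 7 × 72 + 5, so there are 72 full weeks plus 5 extra days.
Each full week contributes 5 weekdays (Mon–Fri): 72 × 5 = 360.
The 5 extra days are Sun, Mon, Tue, Wed, Thu — 4 of them qualify.
Total: 360 + 4 = 364.
Holidays: May 6, 1966 (Fri); Nov 7, 1966 (Mon); Jul 31, 1967 (Mon).
All 3 holidays fall on weekdays, so subtract 3.
Business days: 364 − 3 = 361.

361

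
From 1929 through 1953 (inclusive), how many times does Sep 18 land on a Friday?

4

Day of week of September 18 in each year:
1929: Wed, 1930: Thu, 1931: Fri ✓, 1932: Sun, 1933: Mon, 1934: Tue, 1935: Wed, 1936: Fri ✓, 1937: Sat, 1938: Sun, 1939: Mon, 1940: Wed, 1941: Thu, 1942: Fri ✓, 1943: Sat, 1944: Mon, 1945: Tue, 1946: Wed, 1947: Thu, 1948: Sat, 1949: Sun, 1950: Mon, 1951: Tue, 1952: Thu, 1953: Fri ✓
Fridays: 1931, 1936, 1942, 1953.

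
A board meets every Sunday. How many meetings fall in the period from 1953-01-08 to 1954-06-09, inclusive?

74

1953-01-08 is a Thursday.
From 1953-01-08 to 1954-06-09 is 518 days inclusive.
518 = 7 × 74, so the span is exactly 74 full weeks.
Each full week contributes one Sunday: 74 so far.
Total: 74.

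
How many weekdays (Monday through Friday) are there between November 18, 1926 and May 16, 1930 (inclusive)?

912 weekdays

November 18, 1926 is a Thursday.
From November 18, 1926 to May 16, 1930 is 1276 days inclusive.
1276 = 7 × 182 + 2, so there are 182 full weeks plus 2 extra days.
Each full week contributes 5 weekdays (Mon–Fri): 182 × 5 = 910.
The 2 extra days are Thursday, Friday — 2 of them qualify.
Total: 910 + 2 = 912.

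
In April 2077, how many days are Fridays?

5

2077-04-01 is a Thursday.
The range spans 30 days (inclusive of both endpoints).
30 = 7 × 4 + 2, so there are 4 full weeks plus 2 extra days.
Each full week contributes one Friday: 4 so far.
The 2 extra days are Thursday, Friday — 1 of them qualifies.
Total: 4 + 1 = 5.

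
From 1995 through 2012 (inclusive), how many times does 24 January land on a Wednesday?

Day of week of January 24 in each year:
1995: Tue, 1996: Wed ✓, 1997: Fri, 1998: Sat, 1999: Sun, 2000: Mon, 2001: Wed ✓, 2002: Thu, 2003: Fri, 2004: Sat, 2005: Mon, 2006: Tue, 2007: Wed ✓, 2008: Thu, 2009: Sat, 2010: Sun, 2011: Mon, 2012: Tue
Wednesdays: 1996, 2001, 2007.

3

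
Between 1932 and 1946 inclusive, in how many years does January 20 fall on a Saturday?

Day of week of January 20 in each year:
1932: Wed, 1933: Fri, 1934: Sat ✓, 1935: Sun, 1936: Mon, 1937: Wed, 1938: Thu, 1939: Fri, 1940: Sat ✓, 1941: Mon, 1942: Tue, 1943: Wed, 1944: Thu, 1945: Sat ✓, 1946: Sun
Saturdays: 1934, 1940, 1945.

3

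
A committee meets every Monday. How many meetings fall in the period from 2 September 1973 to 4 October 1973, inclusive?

2 September 1973 is a Sunday.
The range spans 33 days (inclusive of both endpoints).
33 = 7 × 4 + 5, so there are 4 full weeks plus 5 extra days.
Each full week contributes one Monday: 4 so far.
The 5 extra days are Sun, Mon, Tue, Wed, Thu — 1 of them qualifies.
Total: 4 + 1 = 5.

5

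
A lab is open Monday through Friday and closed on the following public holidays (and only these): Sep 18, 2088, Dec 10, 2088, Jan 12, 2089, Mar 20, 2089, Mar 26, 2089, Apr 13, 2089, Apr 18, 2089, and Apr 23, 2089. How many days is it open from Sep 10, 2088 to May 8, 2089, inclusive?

Sep 10, 2088 is a Friday.
The range spans 241 days (inclusive of both endpoints).
241 = 7 × 34 + 3, so there are 34 full weeks plus 3 extra days.
Each full week contributes 5 weekdays (Mon–Fri): 34 × 5 = 170.
The 3 extra days are Friday, Saturday, Sunday — 1 of them qualifies.
Total: 170 + 1 = 171.
Holidays: Sep 18, 2088 (Sat); Dec 10, 2088 (Fri); Jan 12, 2089 (Wed); Mar 20, 2089 (Sun); Mar 26, 2089 (Sat); Apr 13, 2089 (Wed); Apr 18, 2089 (Mon); Apr 23, 2089 (Sat).
4 of the 8 holidays fall on weekdays; the rest are weekends and were already excluded.
Business days: 171 − 4 = 167.

167 working days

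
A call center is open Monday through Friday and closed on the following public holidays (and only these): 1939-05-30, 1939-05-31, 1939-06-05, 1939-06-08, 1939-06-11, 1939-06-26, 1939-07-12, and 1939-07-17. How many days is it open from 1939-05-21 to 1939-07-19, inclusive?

36 working days

1939-05-21 is a Sunday.
That's 60 days from start to end, counting both.
60 = 7 × 8 + 4, so there are 8 full weeks plus 4 extra days.
Each full week contributes 5 weekdays (Mon–Fri): 8 × 5 = 40.
The 4 extra days are Sunday, Monday, Tuesday, Wednesday — 3 of them qualify.
Total: 40 + 3 = 43.
Holidays: 1939-05-30 (Tue); 1939-05-31 (Wed); 1939-06-05 (Mon); 1939-06-08 (Thu); 1939-06-11 (Sun); 1939-06-26 (Mon); 1939-07-12 (Wed); 1939-07-17 (Mon).
7 of the 8 holidays fall on weekdays; the rest are weekends and were already excluded.
Business days: 43 − 7 = 36.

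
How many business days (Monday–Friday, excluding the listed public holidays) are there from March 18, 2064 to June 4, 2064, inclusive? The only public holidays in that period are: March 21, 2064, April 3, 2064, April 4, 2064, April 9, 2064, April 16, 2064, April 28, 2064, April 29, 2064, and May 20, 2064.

March 18, 2064 is a Tuesday.
That's 79 days from start to end, counting both.
79 = 7 × 11 + 2, so there are 11 full weeks plus 2 extra days.
Each full week contributes 5 weekdays (Mon–Fri): 11 × 5 = 55.
The 2 extra days are Tuesday, Wednesday — 2 of them qualify.
Total: 55 + 2 = 57.
Holidays: March 21, 2064 (Fri); April 3, 2064 (Thu); April 4, 2064 (Fri); April 9, 2064 (Wed); April 16, 2064 (Wed); April 28, 2064 (Mon); April 29, 2064 (Tue); May 20, 2064 (Tue).
All 8 holidays fall on weekdays, so subtract 8.
Business days: 57 − 8 = 49.

49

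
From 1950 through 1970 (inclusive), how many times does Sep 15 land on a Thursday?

Day of week of September 15 in each year:
1950: Fri, 1951: Sat, 1952: Mon, 1953: Tue, 1954: Wed, 1955: Thu ✓, 1956: Sat, 1957: Sun, 1958: Mon, 1959: Tue, 1960: Thu ✓, 1961: Fri, 1962: Sat, 1963: Sun, 1964: Tue, 1965: Wed, 1966: Thu ✓, 1967: Fri, 1968: Sun, 1969: Mon, 1970: Tue
Thursdays: 1955, 1960, 1966.

3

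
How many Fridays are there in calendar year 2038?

53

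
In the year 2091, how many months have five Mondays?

A month has five Mondays exactly when Monday falls within its first (length − 28) days.
Jan: 31 days, starts Mon → 5 of Mon, Tue, Wed ✓
Feb: 28 days, starts Thu → 5 of (none)
Mar: 31 days, starts Thu → 5 of Thu, Fri, Sat
Apr: 30 days, starts Sun → 5 of Sun, Mon ✓
May: 31 days, starts Tue → 5 of Tue, Wed, Thu
Jun: 30 days, starts Fri → 5 of Fri, Sat
Jul: 31 days, starts Sun → 5 of Sun, Mon, Tue ✓
Aug: 31 days, starts Wed → 5 of Wed, Thu, Fri
Sep: 30 days, starts Sat → 5 of Sat, Sun
Oct: 31 days, starts Mon → 5 of Mon, Tue, Wed ✓
Nov: 30 days, starts Thu → 5 of Thu, Fri
Dec: 31 days, starts Sat → 5 of Sat, Sun, Mon ✓
Months with five Mondays: Jan, Apr, Jul, Oct, Dec.

5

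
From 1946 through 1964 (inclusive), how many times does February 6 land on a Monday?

3

Day of week of February 6 in each year:
1946: Wed, 1947: Thu, 1948: Fri, 1949: Sun, 1950: Mon ✓, 1951: Tue, 1952: Wed, 1953: Fri, 1954: Sat, 1955: Sun, 1956: Mon ✓, 1957: Wed, 1958: Thu, 1959: Fri, 1960: Sat, 1961: Mon ✓, 1962: Tue, 1963: Wed, 1964: Thu
Mondays: 1950, 1956, 1961.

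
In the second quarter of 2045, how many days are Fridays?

1 April 2045 is a Saturday.
The range spans 91 days (inclusive of both endpoints).
91 = 7 × 13, so the span is exactly 13 full weeks.
Each full week contributes one Friday: 13 so far.
Total: 13.

13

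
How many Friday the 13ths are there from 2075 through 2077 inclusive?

Friday-the-13ths by year:
2075: Sep, Dec
2076: Mar, Nov
2077: Aug

5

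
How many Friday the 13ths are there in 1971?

The 13th falls on a Friday when the month's 13th has weekday Fri.
Jan 13 is Wed; Feb 13 is Sat; Mar 13 is Sat; Apr 13 is Tue; May 13 is Thu; Jun 13 is Sun; Jul 13 is Tue; Aug 13 is Fri ✓; Sep 13 is Mon; Oct 13 is Wed; Nov 13 is Sat; Dec 13 is Mon.
Friday the 13ths: Aug.

1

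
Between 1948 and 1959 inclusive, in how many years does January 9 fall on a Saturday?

1

Day of week of January 9 in each year:
1948: Fri, 1949: Sun, 1950: Mon, 1951: Tue, 1952: Wed, 1953: Fri, 1954: Sat ✓, 1955: Sun, 1956: Mon, 1957: Wed, 1958: Thu, 1959: Fri
Saturdays: 1954.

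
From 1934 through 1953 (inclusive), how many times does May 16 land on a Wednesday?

3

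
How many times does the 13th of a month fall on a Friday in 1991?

The 13th falls on a Friday when the month's 13th has weekday Fri.
Jan 13 is Sun; Feb 13 is Wed; Mar 13 is Wed; Apr 13 is Sat; May 13 is Mon; Jun 13 is Thu; Jul 13 is Sat; Aug 13 is Tue; Sep 13 is Fri ✓; Oct 13 is Sun; Nov 13 is Wed; Dec 13 is Fri ✓.
Friday the 13ths: Sep, Dec.

2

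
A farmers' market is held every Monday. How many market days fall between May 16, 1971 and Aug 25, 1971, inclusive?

15 Mondays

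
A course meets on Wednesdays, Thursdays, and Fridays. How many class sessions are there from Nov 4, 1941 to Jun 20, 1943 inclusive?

Nov 4, 1941 is a Tuesday.
From Nov 4, 1941 to Jun 20, 1943 is 594 days inclusive.
594 = 7 × 84 + 6, so there are 84 full weeks plus 6 extra days.
Each full week contributes 3 days from the set (Wed, Thu, Fri): 84 × 3 = 252.
The 6 extra days are Tue, Wed, Thu, Fri, Sat, Sun — 3 of them qualify.
Total: 252 + 3 = 255.

255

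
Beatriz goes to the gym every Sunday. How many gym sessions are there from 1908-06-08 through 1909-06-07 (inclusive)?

1908-06-08 is a Monday.
From 1908-06-08 to 1909-06-07 is 365 days inclusive.
365 = 7 × 52 + 1, so there are 52 full weeks plus 1 extra day.
Each full week contributes one Sunday: 52 so far.
The 1 extra day is Monday — none qualify.
Total: 52 + 0 = 52.

52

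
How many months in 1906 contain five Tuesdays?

4

A month has five Tuesdays exactly when Tuesday falls within its first (length − 28) days.
Jan: 31 days, starts Mon → 5 of Mon, Tue, Wed ✓
Feb: 28 days, starts Thu → 5 of (none)
Mar: 31 days, starts Thu → 5 of Thu, Fri, Sat
Apr: 30 days, starts Sun → 5 of Sun, Mon
May: 31 days, starts Tue → 5 of Tue, Wed, Thu ✓
Jun: 30 days, starts Fri → 5 of Fri, Sat
Jul: 31 days, starts Sun → 5 of Sun, Mon, Tue ✓
Aug: 31 days, starts Wed → 5 of Wed, Thu, Fri
Sep: 30 days, starts Sat → 5 of Sat, Sun
Oct: 31 days, starts Mon → 5 of Mon, Tue, Wed ✓
Nov: 30 days, starts Thu → 5 of Thu, Fri
Dec: 31 days, starts Sat → 5 of Sat, Sun, Mon
Months with five Tuesdays: Jan, May, Jul, Oct.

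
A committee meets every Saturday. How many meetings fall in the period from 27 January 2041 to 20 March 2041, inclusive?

7

27 January 2041 is a Sunday.
The range spans 53 days (inclusive of both endpoints).
53 = 7 × 7 + 4, so there are 7 full weeks plus 4 extra days.
Each full week contributes one Saturday: 7 so far.
The 4 extra days are Sun, Mon, Tue, Wed — none qualify.
Total: 7 + 0 = 7.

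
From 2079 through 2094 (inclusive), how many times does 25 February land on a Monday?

2

Day of week of February 25 in each year:
2079: Sat, 2080: Sun, 2081: Tue, 2082: Wed, 2083: Thu, 2084: Fri, 2085: Sun, 2086: Mon ✓, 2087: Tue, 2088: Wed, 2089: Fri, 2090: Sat, 2091: Sun, 2092: Mon ✓, 2093: Wed, 2094: Thu
Mondays: 2086, 2092.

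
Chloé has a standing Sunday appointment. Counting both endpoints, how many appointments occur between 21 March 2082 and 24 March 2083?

53 Sundays

21 March 2082 is a Saturday.
The range spans 369 days (inclusive of both endpoints).
369 = 7 × 52 + 5, so there are 52 full weeks plus 5 extra days.
Each full week contributes one Sunday: 52 so far.
The 5 extra days are Saturday, Sunday, Monday, Tuesday, Wednesday — 1 of them qualifies.
Total: 52 + 1 = 53.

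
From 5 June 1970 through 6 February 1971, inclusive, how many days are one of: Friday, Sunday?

5 June 1970 is a Friday.
The range spans 247 days (inclusive of both endpoints).
247 = 7 × 35 + 2, so there are 35 full weeks plus 2 extra days.
Each full week contributes 2 days from the set (Fri, Sun): 35 × 2 = 70.
The 2 extra days are Fri, Sat — 1 of them qualifies.
Total: 70 + 1 = 71.

71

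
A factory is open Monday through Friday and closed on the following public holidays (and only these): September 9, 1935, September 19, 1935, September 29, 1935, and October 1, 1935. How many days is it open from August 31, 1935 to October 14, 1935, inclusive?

28

August 31, 1935 is a Saturday.
That's 45 days from start to end, counting both.
45 = 7 × 6 + 3, so there are 6 full weeks plus 3 extra days.
Each full week contributes 5 weekdays (Mon–Fri): 6 × 5 = 30.
The 3 extra days are Sat, Sun, Mon — 1 of them qualifies.
Total: 30 + 1 = 31.
Holidays: September 9, 1935 (Mon); September 19, 1935 (Thu); September 29, 1935 (Sun); October 1, 1935 (Tue).
3 of the 4 holidays fall on weekdays; the rest are weekends and were already excluded.
Business days: 31 − 3 = 28.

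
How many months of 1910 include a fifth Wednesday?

A month has five Wednesdays exactly when Wednesday falls within its first (length − 28) days.
Jan: 31 days, starts Sat → 5 of Sat, Sun, Mon
Feb: 28 days, starts Tue → 5 of (none)
Mar: 31 days, starts Tue → 5 of Tue, Wed, Thu ✓
Apr: 30 days, starts Fri → 5 of Fri, Sat
May: 31 days, starts Sun → 5 of Sun, Mon, Tue
Jun: 30 days, starts Wed → 5 of Wed, Thu ✓
Jul: 31 days, starts Fri → 5 of Fri, Sat, Sun
Aug: 31 days, starts Mon → 5 of Mon, Tue, Wed ✓
Sep: 30 days, starts Thu → 5 of Thu, Fri
Oct: 31 days, starts Sat → 5 of Sat, Sun, Mon
Nov: 30 days, starts Tue → 5 of Tue, Wed ✓
Dec: 31 days, starts Thu → 5 of Thu, Fri, Sat
Months with five Wednesdays: Mar, Jun, Aug, Nov.

4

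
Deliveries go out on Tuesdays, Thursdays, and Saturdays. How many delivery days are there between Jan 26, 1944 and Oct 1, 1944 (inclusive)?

Jan 26, 1944 is a Wednesday.
The range spans 250 days (inclusive of both endpoints).
250 = 7 × 35 + 5, so there are 35 full weeks plus 5 extra days.
Each full week contributes 3 days from the set (Tue, Thu, Sat): 35 × 3 = 105.
The 5 extra days are Wednesday, Thursday, Friday, Saturday, Sunday — 2 of them qualify.
Total: 105 + 2 = 107.

107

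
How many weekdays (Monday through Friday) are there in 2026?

261 weekdays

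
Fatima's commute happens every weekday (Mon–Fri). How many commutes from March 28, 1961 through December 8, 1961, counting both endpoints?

March 28, 1961 is a Tuesday.
The range spans 256 days (inclusive of both endpoints).
256 = 7 × 36 + 4, so there are 36 full weeks plus 4 extra days.
Each full week contributes 5 weekdays (Mon–Fri): 36 × 5 = 180.
The 4 extra days are Tue, Wed, Thu, Fri — 4 of them qualify.
Total: 180 + 4 = 184.

184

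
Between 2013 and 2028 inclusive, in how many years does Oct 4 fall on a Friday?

3

Day of week of October 4 in each year:
2013: Fri ✓, 2014: Sat, 2015: Sun, 2016: Tue, 2017: Wed, 2018: Thu, 2019: Fri ✓, 2020: Sun, 2021: Mon, 2022: Tue, 2023: Wed, 2024: Fri ✓, 2025: Sat, 2026: Sun, 2027: Mon, 2028: Wed
Fridays: 2013, 2019, 2024.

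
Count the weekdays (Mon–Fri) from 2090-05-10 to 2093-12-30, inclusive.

951

2090-05-10 is a Wednesday.
From 2090-05-10 to 2093-12-30 is 1331 days inclusive.
1331 = 7 × 190 + 1, so there are 190 full weeks plus 1 extra day.
Each full week contributes 5 weekdays (Mon–Fri): 190 × 5 = 950.
The 1 extra day is Wed — 1 of them qualifies.
Total: 950 + 1 = 951.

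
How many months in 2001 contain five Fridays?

4

A month has five Fridays exactly when Friday falls within its first (length − 28) days.
Jan: 31 days, starts Mon → 5 of Mon, Tue, Wed
Feb: 28 days, starts Thu → 5 of (none)
Mar: 31 days, starts Thu → 5 of Thu, Fri, Sat ✓
Apr: 30 days, starts Sun → 5 of Sun, Mon
May: 31 days, starts Tue → 5 of Tue, Wed, Thu
Jun: 30 days, starts Fri → 5 of Fri, Sat ✓
Jul: 31 days, starts Sun → 5 of Sun, Mon, Tue
Aug: 31 days, starts Wed → 5 of Wed, Thu, Fri ✓
Sep: 30 days, starts Sat → 5 of Sat, Sun
Oct: 31 days, starts Mon → 5 of Mon, Tue, Wed
Nov: 30 days, starts Thu → 5 of Thu, Fri ✓
Dec: 31 days, starts Sat → 5 of Sat, Sun, Mon
Months with five Fridays: Mar, Jun, Aug, Nov.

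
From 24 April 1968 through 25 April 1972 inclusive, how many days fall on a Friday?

209

24 April 1968 is a Wednesday.
That's 1463 days from start to end, counting both.
1463 = 7 × 209, so the span is exactly 209 full weeks.
Each full week contributes one Friday: 209 so far.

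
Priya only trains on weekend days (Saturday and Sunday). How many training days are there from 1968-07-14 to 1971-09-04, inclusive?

1968-07-14 is a Sunday.
That's 1148 days from start to end, counting both.
1148 = 7 × 164, so the span is exactly 164 full weeks.
Each full week contributes 2 weekend days (Sat, Sun): 164 × 2 = 328.

328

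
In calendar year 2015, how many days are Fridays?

1 January 2015 is a Thursday.
That's 365 days from start to end, counting both.
365 = 7 × 52 + 1, so there are 52 full weeks plus 1 extra day.
Each full week contributes one Friday: 52 so far.
The 1 extra day is Thursday — none qualify.
Total: 52 + 0 = 52.

52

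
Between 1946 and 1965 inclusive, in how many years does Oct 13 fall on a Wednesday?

3

Day of week of October 13 in each year:
1946: Sun, 1947: Mon, 1948: Wed ✓, 1949: Thu, 1950: Fri, 1951: Sat, 1952: Mon, 1953: Tue, 1954: Wed ✓, 1955: Thu, 1956: Sat, 1957: Sun, 1958: Mon, 1959: Tue, 1960: Thu, 1961: Fri, 1962: Sat, 1963: Sun, 1964: Tue, 1965: Wed ✓
Wednesdays: 1948, 1954, 1965.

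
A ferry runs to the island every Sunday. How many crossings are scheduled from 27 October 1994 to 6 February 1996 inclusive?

27 October 1994 is a Thursday.
The range spans 468 days (inclusive of both endpoints).
468 = 7 × 66 + 6, so there are 66 full weeks plus 6 extra days.
Each full week contributes one Sunday: 66 so far.
The 6 extra days are Thursday, Friday, Saturday, Sunday, Monday, Tuesday — 1 of them qualifies.
Total: 66 + 1 = 67.

67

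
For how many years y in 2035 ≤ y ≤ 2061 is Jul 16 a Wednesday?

4

Day of week of July 16 in each year:
2035: Mon, 2036: Wed ✓, 2037: Thu, 2038: Fri, 2039: Sat, 2040: Mon, 2041: Tue, 2042: Wed ✓, 2043: Thu, 2044: Sat, 2045: Sun, 2046: Mon, 2047: Tue, 2048: Thu, 2049: Fri, 2050: Sat, 2051: Sun, 2052: Tue, 2053: Wed ✓, 2054: Thu, 2055: Fri, 2056: Sun, 2057: Mon, 2058: Tue, 2059: Wed ✓, 2060: Fri, 2061: Sat
Wednesdays: 2036, 2042, 2053, 2059.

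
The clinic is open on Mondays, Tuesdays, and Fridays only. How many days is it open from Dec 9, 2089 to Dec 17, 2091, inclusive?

317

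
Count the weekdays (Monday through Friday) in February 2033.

20

February 1, 2033 is a Tuesday.
The range spans 28 days (inclusive of both endpoints).
28 = 7 × 4, so the span is exactly 4 full weeks.
Each full week contributes 5 weekdays (Mon–Fri): 4 × 5 = 20.
Total: 20.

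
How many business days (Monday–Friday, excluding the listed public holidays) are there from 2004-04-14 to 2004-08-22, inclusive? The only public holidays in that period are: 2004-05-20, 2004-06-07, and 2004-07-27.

90

2004-04-14 is a Wednesday.
From 2004-04-14 to 2004-08-22 is 131 days inclusive.
131 = 7 × 18 + 5, so there are 18 full weeks plus 5 extra days.
Each full week contributes 5 weekdays (Mon–Fri): 18 × 5 = 90.
The 5 extra days are Wednesday, Thursday, Friday, Saturday, Sunday — 3 of them qualify.
Total: 90 + 3 = 93.
Holidays: 2004-05-20 (Thu); 2004-06-07 (Mon); 2004-07-27 (Tue).
All 3 holidays fall on weekdays, so subtract 3.
Business days: 93 − 3 = 90.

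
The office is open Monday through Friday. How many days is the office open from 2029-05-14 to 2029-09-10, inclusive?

2029-05-14 is a Monday.
The range spans 120 days (inclusive of both endpoints).
120 = 7 × 17 + 1, so there are 17 full weeks plus 1 extra day.
Each full week contributes 5 weekdays (Mon–Fri): 17 × 5 = 85.
The 1 extra day is Mon — 1 of them qualifies.
Total: 85 + 1 = 86.

86 weekdays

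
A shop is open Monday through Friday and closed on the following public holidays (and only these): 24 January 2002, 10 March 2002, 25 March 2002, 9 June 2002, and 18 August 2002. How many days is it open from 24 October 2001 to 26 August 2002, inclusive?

24 October 2001 is a Wednesday.
The range spans 307 days (inclusive of both endpoints).
307 = 7 × 43 + 6, so there are 43 full weeks plus 6 extra days.
Each full week contributes 5 weekdays (Mon–Fri): 43 × 5 = 215.
The 6 extra days are Wednesday, Thursday, Friday, Saturday, Sunday, Monday — 4 of them qualify.
Total: 215 + 4 = 219.
Holidays: 24 January 2002 (Thu); 10 March 2002 (Sun); 25 March 2002 (Mon); 9 June 2002 (Sun); 18 August 2002 (Sun).
2 of the 5 holidays fall on weekdays; the rest are weekends and were already excluded.
Business days: 219 − 2 = 217.

217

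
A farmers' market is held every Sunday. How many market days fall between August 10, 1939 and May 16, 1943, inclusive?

August 10, 1939 is a Thursday.
From August 10, 1939 to May 16, 1943 is 1376 days inclusive.
1376 = 7 × 196 + 4, so there are 196 full weeks plus 4 extra days.
Each full week contributes one Sunday: 196 so far.
The 4 extra days are Thu, Fri, Sat, Sun — 1 of them qualifies.
Total: 196 + 1 = 197.

197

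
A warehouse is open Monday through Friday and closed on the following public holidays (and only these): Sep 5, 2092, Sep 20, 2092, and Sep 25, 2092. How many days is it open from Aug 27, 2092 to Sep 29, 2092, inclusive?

Aug 27, 2092 is a Wednesday.
The range spans 34 days (inclusive of both endpoints).
34 = 7 × 4 + 6, so there are 4 full weeks plus 6 extra days.
Each full week contributes 5 weekdays (Mon–Fri): 4 × 5 = 20.
The 6 extra days are Wed, Thu, Fri, Sat, Sun, Mon — 4 of them qualify.
Total: 20 + 4 = 24.
Holidays: Sep 5, 2092 (Fri); Sep 20, 2092 (Sat); Sep 25, 2092 (Thu).
2 of the 3 holidays fall on weekdays; the rest are weekends and were already excluded.
Business days: 24 − 2 = 22.

22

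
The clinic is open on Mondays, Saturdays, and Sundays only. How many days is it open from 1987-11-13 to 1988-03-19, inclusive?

1987-11-13 is a Friday.
The range spans 128 days (inclusive of both endpoints).
128 = 7 × 18 + 2, so there are 18 full weeks plus 2 extra days.
Each full week contributes 3 days from the set (Mon, Sat, Sun): 18 × 3 = 54.
The 2 extra days are Fri, Sat — 1 of them qualifies.
Total: 54 + 1 = 55.

55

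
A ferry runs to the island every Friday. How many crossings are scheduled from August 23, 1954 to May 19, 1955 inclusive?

August 23, 1954 is a Monday.
That's 270 days from start to end, counting both.
270 = 7 × 38 + 4, so there are 38 full weeks plus 4 extra days.
Each full week contributes one Friday: 38 so far.
The 4 extra days are Mon, Tue, Wed, Thu — none qualify.
Total: 38 + 0 = 38.

38 Fridays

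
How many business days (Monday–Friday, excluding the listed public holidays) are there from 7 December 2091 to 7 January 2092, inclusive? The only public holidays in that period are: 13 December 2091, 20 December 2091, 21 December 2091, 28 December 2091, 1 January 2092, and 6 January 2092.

17 business days

7 December 2091 is a Friday.
From 7 December 2091 to 7 January 2092 is 32 days inclusive.
32 = 7 × 4 + 4, so there are 4 full weeks plus 4 extra days.
Each full week contributes 5 weekdays (Mon–Fri): 4 × 5 = 20.
The 4 extra days are Friday, Saturday, Sunday, Monday — 2 of them qualify.
Total: 20 + 2 = 22.
Holidays: 13 December 2091 (Thu); 20 December 2091 (Thu); 21 December 2091 (Fri); 28 December 2091 (Fri); 1 January 2092 (Tue); 6 January 2092 (Sun).
5 of the 6 holidays fall on weekdays; the rest are weekends and were already excluded.
Business days: 22 − 5 = 17.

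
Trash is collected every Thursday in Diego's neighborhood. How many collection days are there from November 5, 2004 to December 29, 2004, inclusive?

November 5, 2004 is a Friday.
That's 55 days from start to end, counting both.
55 = 7 × 7 + 6, so there are 7 full weeks plus 6 extra days.
Each full week contributes one Thursday: 7 so far.
The 6 extra days are Friday, Saturday, Sunday, Monday, Tuesday, Wednesday — none qualify.
Total: 7 + 0 = 7.

7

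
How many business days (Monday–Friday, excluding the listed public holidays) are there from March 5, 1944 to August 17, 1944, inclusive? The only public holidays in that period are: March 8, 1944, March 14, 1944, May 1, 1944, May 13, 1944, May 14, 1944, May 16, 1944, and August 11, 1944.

March 5, 1944 is a Sunday.
The range spans 166 days (inclusive of both endpoints).
166 = 7 × 23 + 5, so there are 23 full weeks plus 5 extra days.
Each full week contributes 5 weekdays (Mon–Fri): 23 × 5 = 115.
The 5 extra days are Sun, Mon, Tue, Wed, Thu — 4 of them qualify.
Total: 115 + 4 = 119.
Holidays: March 8, 1944 (Wed); March 14, 1944 (Tue); May 1, 1944 (Mon); May 13, 1944 (Sat); May 14, 1944 (Sun); May 16, 1944 (Tue); August 11, 1944 (Fri).
5 of the 7 holidays fall on weekdays; the rest are weekends and were already excluded.
Business days: 119 − 5 = 114.

114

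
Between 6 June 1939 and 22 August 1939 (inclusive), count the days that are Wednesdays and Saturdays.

6 June 1939 is a Tuesday.
The range spans 78 days (inclusive of both endpoints).
78 = 7 × 11 + 1, so there are 11 full weeks plus 1 extra day.
Each full week contributes 2 days from the set (Wed, Sat): 11 × 2 = 22.
The 1 extra day is Tue — none qualify.
Total: 22 + 0 = 22.

22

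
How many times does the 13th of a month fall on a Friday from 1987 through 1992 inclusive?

12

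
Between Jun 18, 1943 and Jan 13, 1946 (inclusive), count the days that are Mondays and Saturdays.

269

Jun 18, 1943 is a Friday.
That's 941 days from start to end, counting both.
941 = 7 × 134 + 3, so there are 134 full weeks plus 3 extra days.
Each full week contributes 2 days from the set (Mon, Sat): 134 × 2 = 268.
The 3 extra days are Friday, Saturday, Sunday — 1 of them qualifies.
Total: 268 + 1 = 269.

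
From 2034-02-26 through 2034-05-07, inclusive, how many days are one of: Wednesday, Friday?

2034-02-26 is a Sunday.
The range spans 71 days (inclusive of both endpoints).
71 = 7 × 10 + 1, so there are 10 full weeks plus 1 extra day.
Each full week contributes 2 days from the set (Wed, Fri): 10 × 2 = 20.
The 1 extra day is Sun — none qualify.
Total: 20 + 0 = 20.

20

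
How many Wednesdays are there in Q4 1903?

Oct 1, 1903 is a Thursday.
From Oct 1, 1903 to Dec 31, 1903 is 92 days inclusive.
92 = 7 × 13 + 1, so there are 13 full weeks plus 1 extra day.
Each full week contributes one Wednesday: 13 so far.
The 1 extra day is Thu — none qualify.
Total: 13 + 0 = 13.

13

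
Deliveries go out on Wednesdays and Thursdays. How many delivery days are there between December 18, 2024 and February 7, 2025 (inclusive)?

16

December 18, 2024 is a Wednesday.
That's 52 days from start to end, counting both.
52 = 7 × 7 + 3, so there are 7 full weeks plus 3 extra days.
Each full week contributes 2 days from the set (Wed, Thu): 7 × 2 = 14.
The 3 extra days are Wed, Thu, Fri — 2 of them qualify.
Total: 14 + 2 = 16.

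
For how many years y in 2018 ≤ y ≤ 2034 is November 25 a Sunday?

2

Day of week of November 25 in each year:
2018: Sun ✓, 2019: Mon, 2020: Wed, 2021: Thu, 2022: Fri, 2023: Sat, 2024: Mon, 2025: Tue, 2026: Wed, 2027: Thu, 2028: Sat, 2029: Sun ✓, 2030: Mon, 2031: Tue, 2032: Thu, 2033: Fri, 2034: Sat
Sundays: 2018, 2029.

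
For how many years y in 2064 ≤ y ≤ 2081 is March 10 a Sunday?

Day of week of March 10 in each year:
2064: Mon, 2065: Tue, 2066: Wed, 2067: Thu, 2068: Sat, 2069: Sun ✓, 2070: Mon, 2071: Tue, 2072: Thu, 2073: Fri, 2074: Sat, 2075: Sun ✓, 2076: Tue, 2077: Wed, 2078: Thu, 2079: Fri, 2080: Sun ✓, 2081: Mon
Sundays: 2069, 2075, 2080.

3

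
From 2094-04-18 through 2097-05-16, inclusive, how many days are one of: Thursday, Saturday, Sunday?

2094-04-18 is a Sunday.
From 2094-04-18 to 2097-05-16 is 1125 days inclusive.
1125 = 7 × 160 + 5, so there are 160 full weeks plus 5 extra days.
Each full week contributes 3 days from the set (Thu, Sat, Sun): 160 × 3 = 480.
The 5 extra days are Sunday, Monday, Tuesday, Wednesday, Thursday — 2 of them qualify.
Total: 480 + 2 = 482.

482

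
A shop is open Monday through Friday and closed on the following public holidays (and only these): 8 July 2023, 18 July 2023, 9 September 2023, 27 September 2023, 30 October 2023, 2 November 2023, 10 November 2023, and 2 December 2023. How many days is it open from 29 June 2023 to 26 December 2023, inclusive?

29 June 2023 is a Thursday.
That's 181 days from start to end, counting both.
181 = 7 × 25 + 6, so there are 25 full weeks plus 6 extra days.
Each full week contributes 5 weekdays (Mon–Fri): 25 × 5 = 125.
The 6 extra days are Thu, Fri, Sat, Sun, Mon, Tue — 4 of them qualify.
Total: 125 + 4 = 129.
Holidays: 8 July 2023 (Sat); 18 July 2023 (Tue); 9 September 2023 (Sat); 27 September 2023 (Wed); 30 October 2023 (Mon); 2 November 2023 (Thu); 10 November 2023 (Fri); 2 December 2023 (Sat).
5 of the 8 holidays fall on weekdays; the rest are weekends and were already excluded.
Business days: 129 − 5 = 124.

124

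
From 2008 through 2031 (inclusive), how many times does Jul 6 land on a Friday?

Day of week of July 6 in each year:
2008: Sun, 2009: Mon, 2010: Tue, 2011: Wed, 2012: Fri ✓, 2013: Sat, 2014: Sun, 2015: Mon, 2016: Wed, 2017: Thu, 2018: Fri ✓, 2019: Sat, 2020: Mon, 2021: Tue, 2022: Wed, 2023: Thu, 2024: Sat, 2025: Sun, 2026: Mon, 2027: Tue, 2028: Thu, 2029: Fri ✓, 2030: Sat, 2031: Sun
Fridays: 2012, 2018, 2029.

3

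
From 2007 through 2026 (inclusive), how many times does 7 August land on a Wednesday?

3

Day of week of August 7 in each year:
2007: Tue, 2008: Thu, 2009: Fri, 2010: Sat, 2011: Sun, 2012: Tue, 2013: Wed ✓, 2014: Thu, 2015: Fri, 2016: Sun, 2017: Mon, 2018: Tue, 2019: Wed ✓, 2020: Fri, 2021: Sat, 2022: Sun, 2023: Mon, 2024: Wed ✓, 2025: Thu, 2026: Fri
Wednesdays: 2013, 2019, 2024.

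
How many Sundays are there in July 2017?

July 1, 2017 is a Saturday.
The range spans 31 days (inclusive of both endpoints).
31 = 7 × 4 + 3, so there are 4 full weeks plus 3 extra days.
Each full week contributes one Sunday: 4 so far.
The 3 extra days are Sat, Sun, Mon — 1 of them qualifies.
Total: 4 + 1 = 5.

5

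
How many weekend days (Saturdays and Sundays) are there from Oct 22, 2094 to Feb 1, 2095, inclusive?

Oct 22, 2094 is a Friday.
The range spans 103 days (inclusive of both endpoints).
103 = 7 × 14 + 5, so there are 14 full weeks plus 5 extra days.
Each full week contributes 2 weekend days (Sat, Sun): 14 × 2 = 28.
The 5 extra days are Fri, Sat, Sun, Mon, Tue — 2 of them qualify.
Total: 28 + 2 = 30.

30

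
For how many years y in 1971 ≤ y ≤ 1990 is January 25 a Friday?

Day of week of January 25 in each year:
1971: Mon, 1972: Tue, 1973: Thu, 1974: Fri ✓, 1975: Sat, 1976: Sun, 1977: Tue, 1978: Wed, 1979: Thu, 1980: Fri ✓, 1981: Sun, 1982: Mon, 1983: Tue, 1984: Wed, 1985: Fri ✓, 1986: Sat, 1987: Sun, 1988: Mon, 1989: Wed, 1990: Thu
Fridays: 1974, 1980, 1985.

3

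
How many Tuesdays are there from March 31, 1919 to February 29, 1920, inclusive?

48

March 31, 1919 is a Monday.
The range spans 336 days (inclusive of both endpoints).
336 = 7 × 48, so the span is exactly 48 full weeks.
Each full week contributes one Tuesday: 48 so far.
Total: 48.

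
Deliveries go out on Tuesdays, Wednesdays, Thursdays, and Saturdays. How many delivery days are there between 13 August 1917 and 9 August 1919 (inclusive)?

416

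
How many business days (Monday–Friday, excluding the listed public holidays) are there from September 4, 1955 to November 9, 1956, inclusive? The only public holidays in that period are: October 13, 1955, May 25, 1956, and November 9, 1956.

September 4, 1955 is a Sunday.
The range spans 433 days (inclusive of both endpoints).
433 = 7 × 61 + 6, so there are 61 full weeks plus 6 extra days.
Each full week contributes 5 weekdays (Mon–Fri): 61 × 5 = 305.
The 6 extra days are Sunday, Monday, Tuesday, Wednesday, Thursday, Friday — 5 of them qualify.
Total: 305 + 5 = 310.
Holidays: October 13, 1955 (Thu); May 25, 1956 (Fri); November 9, 1956 (Fri).
All 3 holidays fall on weekdays, so subtract 3.
Business days: 310 − 3 = 307.

307 business days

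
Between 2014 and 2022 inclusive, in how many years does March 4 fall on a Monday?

Day of week of March 4 in each year:
2014: Tue, 2015: Wed, 2016: Fri, 2017: Sat, 2018: Sun, 2019: Mon ✓, 2020: Wed, 2021: Thu, 2022: Fri
Mondays: 2019.

1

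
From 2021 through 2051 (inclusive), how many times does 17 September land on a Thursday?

Day of week of September 17 in each year:
2021: Fri, 2022: Sat, 2023: Sun, 2024: Tue, 2025: Wed, 2026: Thu ✓, 2027: Fri, 2028: Sun, 2029: Mon, 2030: Tue, 2031: Wed, 2032: Fri, 2033: Sat, 2034: Sun, 2035: Mon, 2036: Wed, 2037: Thu ✓, 2038: Fri, 2039: Sat, 2040: Mon, 2041: Tue, 2042: Wed, 2043: Thu ✓, 2044: Sat, 2045: Sun, 2046: Mon, 2047: Tue, 2048: Thu ✓, 2049: Fri, 2050: Sat, 2051: Sun
Thursdays: 2026, 2037, 2043, 2048.

4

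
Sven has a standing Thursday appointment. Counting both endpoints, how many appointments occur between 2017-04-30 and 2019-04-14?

102 Thursdays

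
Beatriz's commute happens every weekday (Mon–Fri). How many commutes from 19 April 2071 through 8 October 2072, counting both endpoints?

19 April 2071 is a Sunday.
The range spans 539 days (inclusive of both endpoints).
539 = 7 × 77, so the span is exactly 77 full weeks.
Each full week contributes 5 weekdays (Mon–Fri): 77 × 5 = 385.

385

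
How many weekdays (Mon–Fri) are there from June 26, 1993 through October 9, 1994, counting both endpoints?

June 26, 1993 is a Saturday.
That's 471 days from start to end, counting both.
471 = 7 × 67 + 2, so there are 67 full weeks plus 2 extra days.
Each full week contributes 5 weekdays (Mon–Fri): 67 × 5 = 335.
The 2 extra days are Saturday, Sunday — none qualify.
Total: 335 + 0 = 335.

335 weekdays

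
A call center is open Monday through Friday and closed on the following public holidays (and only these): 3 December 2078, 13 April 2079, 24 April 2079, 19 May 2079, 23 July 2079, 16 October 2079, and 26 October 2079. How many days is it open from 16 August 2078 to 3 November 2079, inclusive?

16 August 2078 is a Tuesday.
The range spans 445 days (inclusive of both endpoints).
445 = 7 × 63 + 4, so there are 63 full weeks plus 4 extra days.
Each full week contributes 5 weekdays (Mon–Fri): 63 × 5 = 315.
The 4 extra days are Tue, Wed, Thu, Fri — 4 of them qualify.
Total: 315 + 4 = 319.
Holidays: 3 December 2078 (Sat); 13 April 2079 (Thu); 24 April 2079 (Mon); 19 May 2079 (Fri); 23 July 2079 (Sun); 16 October 2079 (Mon); 26 October 2079 (Thu).
5 of the 7 holidays fall on weekdays; the rest are weekends and were already excluded.
Business days: 319 − 5 = 314.

314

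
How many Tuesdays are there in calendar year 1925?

52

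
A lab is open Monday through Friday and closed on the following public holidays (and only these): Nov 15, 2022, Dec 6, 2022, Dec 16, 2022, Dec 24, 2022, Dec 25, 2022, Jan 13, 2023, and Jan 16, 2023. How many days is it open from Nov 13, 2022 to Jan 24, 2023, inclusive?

Nov 13, 2022 is a Sunday.
From Nov 13, 2022 to Jan 24, 2023 is 73 days inclusive.
73 = 7 × 10 + 3, so there are 10 full weeks plus 3 extra days.
Each full week contributes 5 weekdays (Mon–Fri): 10 × 5 = 50.
The 3 extra days are Sun, Mon, Tue — 2 of them qualify.
Total: 50 + 2 = 52.
Holidays: Nov 15, 2022 (Tue); Dec 6, 2022 (Tue); Dec 16, 2022 (Fri); Dec 24, 2022 (Sat); Dec 25, 2022 (Sun); Jan 13, 2023 (Fri); Jan 16, 2023 (Mon).
5 of the 7 holidays fall on weekdays; the rest are weekends and were already excluded.
Business days: 52 − 5 = 47.

47 working days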